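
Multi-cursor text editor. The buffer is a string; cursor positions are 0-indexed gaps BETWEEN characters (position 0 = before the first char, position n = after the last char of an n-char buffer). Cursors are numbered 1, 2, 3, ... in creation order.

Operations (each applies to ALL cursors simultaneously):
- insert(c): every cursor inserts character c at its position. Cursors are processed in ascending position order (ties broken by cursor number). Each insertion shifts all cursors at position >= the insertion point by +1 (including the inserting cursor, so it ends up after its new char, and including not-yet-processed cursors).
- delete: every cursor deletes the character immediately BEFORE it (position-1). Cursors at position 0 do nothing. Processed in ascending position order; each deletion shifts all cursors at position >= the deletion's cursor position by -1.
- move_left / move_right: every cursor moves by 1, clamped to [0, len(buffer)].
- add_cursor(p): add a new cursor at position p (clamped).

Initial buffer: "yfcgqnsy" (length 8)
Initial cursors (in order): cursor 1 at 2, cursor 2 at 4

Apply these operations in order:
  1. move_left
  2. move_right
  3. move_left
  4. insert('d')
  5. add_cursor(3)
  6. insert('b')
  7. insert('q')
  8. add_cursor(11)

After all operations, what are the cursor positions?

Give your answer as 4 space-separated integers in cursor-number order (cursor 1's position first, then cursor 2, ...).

Answer: 4 11 7 11

Derivation:
After op 1 (move_left): buffer="yfcgqnsy" (len 8), cursors c1@1 c2@3, authorship ........
After op 2 (move_right): buffer="yfcgqnsy" (len 8), cursors c1@2 c2@4, authorship ........
After op 3 (move_left): buffer="yfcgqnsy" (len 8), cursors c1@1 c2@3, authorship ........
After op 4 (insert('d')): buffer="ydfcdgqnsy" (len 10), cursors c1@2 c2@5, authorship .1..2.....
After op 5 (add_cursor(3)): buffer="ydfcdgqnsy" (len 10), cursors c1@2 c3@3 c2@5, authorship .1..2.....
After op 6 (insert('b')): buffer="ydbfbcdbgqnsy" (len 13), cursors c1@3 c3@5 c2@8, authorship .11.3.22.....
After op 7 (insert('q')): buffer="ydbqfbqcdbqgqnsy" (len 16), cursors c1@4 c3@7 c2@11, authorship .111.33.222.....
After op 8 (add_cursor(11)): buffer="ydbqfbqcdbqgqnsy" (len 16), cursors c1@4 c3@7 c2@11 c4@11, authorship .111.33.222.....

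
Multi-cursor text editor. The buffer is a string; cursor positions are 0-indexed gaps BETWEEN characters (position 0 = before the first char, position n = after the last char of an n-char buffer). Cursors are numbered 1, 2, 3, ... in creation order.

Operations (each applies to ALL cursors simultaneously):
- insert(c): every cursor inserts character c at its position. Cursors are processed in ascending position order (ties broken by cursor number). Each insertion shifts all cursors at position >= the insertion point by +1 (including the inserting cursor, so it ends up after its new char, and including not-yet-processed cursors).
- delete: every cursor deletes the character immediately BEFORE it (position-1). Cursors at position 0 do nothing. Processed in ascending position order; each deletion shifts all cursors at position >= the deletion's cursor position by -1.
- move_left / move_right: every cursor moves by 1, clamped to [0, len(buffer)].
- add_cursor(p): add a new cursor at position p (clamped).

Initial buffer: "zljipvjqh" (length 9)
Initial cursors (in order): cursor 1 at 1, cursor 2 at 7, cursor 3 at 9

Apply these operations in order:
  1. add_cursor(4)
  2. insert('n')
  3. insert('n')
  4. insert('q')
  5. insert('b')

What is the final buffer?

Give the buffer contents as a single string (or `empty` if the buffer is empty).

Answer: znnqbljinnqbpvjnnqbqhnnqb

Derivation:
After op 1 (add_cursor(4)): buffer="zljipvjqh" (len 9), cursors c1@1 c4@4 c2@7 c3@9, authorship .........
After op 2 (insert('n')): buffer="znljinpvjnqhn" (len 13), cursors c1@2 c4@6 c2@10 c3@13, authorship .1...4...2..3
After op 3 (insert('n')): buffer="znnljinnpvjnnqhnn" (len 17), cursors c1@3 c4@8 c2@13 c3@17, authorship .11...44...22..33
After op 4 (insert('q')): buffer="znnqljinnqpvjnnqqhnnq" (len 21), cursors c1@4 c4@10 c2@16 c3@21, authorship .111...444...222..333
After op 5 (insert('b')): buffer="znnqbljinnqbpvjnnqbqhnnqb" (len 25), cursors c1@5 c4@12 c2@19 c3@25, authorship .1111...4444...2222..3333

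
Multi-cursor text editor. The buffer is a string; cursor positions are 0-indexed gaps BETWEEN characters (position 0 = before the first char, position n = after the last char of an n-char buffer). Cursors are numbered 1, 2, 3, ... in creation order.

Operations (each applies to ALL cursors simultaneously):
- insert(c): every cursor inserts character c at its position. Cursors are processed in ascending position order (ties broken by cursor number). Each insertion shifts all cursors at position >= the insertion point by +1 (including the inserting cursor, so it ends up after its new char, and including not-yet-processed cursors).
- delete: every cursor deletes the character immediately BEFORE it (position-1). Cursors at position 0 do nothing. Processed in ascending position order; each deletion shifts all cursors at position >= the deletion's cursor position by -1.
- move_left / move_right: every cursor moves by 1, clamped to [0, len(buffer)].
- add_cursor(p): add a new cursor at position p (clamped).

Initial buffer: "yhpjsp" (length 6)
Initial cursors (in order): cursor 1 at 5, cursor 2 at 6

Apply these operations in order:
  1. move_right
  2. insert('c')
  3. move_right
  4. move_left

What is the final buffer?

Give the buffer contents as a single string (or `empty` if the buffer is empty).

Answer: yhpjspcc

Derivation:
After op 1 (move_right): buffer="yhpjsp" (len 6), cursors c1@6 c2@6, authorship ......
After op 2 (insert('c')): buffer="yhpjspcc" (len 8), cursors c1@8 c2@8, authorship ......12
After op 3 (move_right): buffer="yhpjspcc" (len 8), cursors c1@8 c2@8, authorship ......12
After op 4 (move_left): buffer="yhpjspcc" (len 8), cursors c1@7 c2@7, authorship ......12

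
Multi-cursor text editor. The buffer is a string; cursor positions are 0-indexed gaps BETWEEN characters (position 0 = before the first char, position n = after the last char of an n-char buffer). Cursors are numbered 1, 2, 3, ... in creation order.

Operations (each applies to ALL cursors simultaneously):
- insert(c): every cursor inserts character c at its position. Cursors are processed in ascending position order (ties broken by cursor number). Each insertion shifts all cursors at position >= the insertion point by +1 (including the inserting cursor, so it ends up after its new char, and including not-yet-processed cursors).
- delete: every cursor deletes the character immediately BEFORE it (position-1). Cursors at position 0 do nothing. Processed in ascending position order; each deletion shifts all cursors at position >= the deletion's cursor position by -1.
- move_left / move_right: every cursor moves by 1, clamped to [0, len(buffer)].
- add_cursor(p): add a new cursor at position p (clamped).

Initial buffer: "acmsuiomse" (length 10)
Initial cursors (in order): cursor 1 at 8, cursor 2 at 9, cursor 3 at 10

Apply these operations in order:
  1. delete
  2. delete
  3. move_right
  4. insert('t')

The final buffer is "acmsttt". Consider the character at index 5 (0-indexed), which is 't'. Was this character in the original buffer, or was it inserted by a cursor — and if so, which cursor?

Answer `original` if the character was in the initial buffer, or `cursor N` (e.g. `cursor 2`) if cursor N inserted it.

After op 1 (delete): buffer="acmsuio" (len 7), cursors c1@7 c2@7 c3@7, authorship .......
After op 2 (delete): buffer="acms" (len 4), cursors c1@4 c2@4 c3@4, authorship ....
After op 3 (move_right): buffer="acms" (len 4), cursors c1@4 c2@4 c3@4, authorship ....
After op 4 (insert('t')): buffer="acmsttt" (len 7), cursors c1@7 c2@7 c3@7, authorship ....123
Authorship (.=original, N=cursor N): . . . . 1 2 3
Index 5: author = 2

Answer: cursor 2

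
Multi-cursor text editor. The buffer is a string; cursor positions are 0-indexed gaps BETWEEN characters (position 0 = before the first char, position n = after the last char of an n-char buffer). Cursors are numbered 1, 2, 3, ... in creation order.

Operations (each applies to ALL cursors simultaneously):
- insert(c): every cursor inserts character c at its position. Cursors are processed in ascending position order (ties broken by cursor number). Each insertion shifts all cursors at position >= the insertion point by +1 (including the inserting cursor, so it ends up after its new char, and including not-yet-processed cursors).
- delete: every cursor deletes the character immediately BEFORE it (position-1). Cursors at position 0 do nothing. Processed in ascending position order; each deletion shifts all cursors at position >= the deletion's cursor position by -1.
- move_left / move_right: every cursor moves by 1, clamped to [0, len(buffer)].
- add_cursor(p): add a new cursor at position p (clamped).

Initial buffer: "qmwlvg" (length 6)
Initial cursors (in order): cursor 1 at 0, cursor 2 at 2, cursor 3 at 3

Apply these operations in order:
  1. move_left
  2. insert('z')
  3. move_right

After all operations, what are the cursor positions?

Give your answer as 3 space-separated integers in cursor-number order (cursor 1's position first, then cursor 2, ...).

After op 1 (move_left): buffer="qmwlvg" (len 6), cursors c1@0 c2@1 c3@2, authorship ......
After op 2 (insert('z')): buffer="zqzmzwlvg" (len 9), cursors c1@1 c2@3 c3@5, authorship 1.2.3....
After op 3 (move_right): buffer="zqzmzwlvg" (len 9), cursors c1@2 c2@4 c3@6, authorship 1.2.3....

Answer: 2 4 6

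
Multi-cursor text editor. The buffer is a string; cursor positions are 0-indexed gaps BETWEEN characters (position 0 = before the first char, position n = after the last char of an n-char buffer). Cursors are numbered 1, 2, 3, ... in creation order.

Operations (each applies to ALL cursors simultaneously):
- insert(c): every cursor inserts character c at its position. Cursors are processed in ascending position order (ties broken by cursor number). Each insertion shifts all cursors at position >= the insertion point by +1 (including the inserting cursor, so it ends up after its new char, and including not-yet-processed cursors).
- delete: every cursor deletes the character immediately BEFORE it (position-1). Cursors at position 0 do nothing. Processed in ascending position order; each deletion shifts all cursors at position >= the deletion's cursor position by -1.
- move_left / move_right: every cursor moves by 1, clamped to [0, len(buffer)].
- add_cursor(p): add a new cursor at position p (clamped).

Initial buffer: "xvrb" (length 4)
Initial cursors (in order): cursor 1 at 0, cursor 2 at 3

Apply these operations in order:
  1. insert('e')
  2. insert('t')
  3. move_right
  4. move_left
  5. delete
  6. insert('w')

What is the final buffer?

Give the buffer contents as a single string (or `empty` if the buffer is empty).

Answer: ewxvrewb

Derivation:
After op 1 (insert('e')): buffer="exvreb" (len 6), cursors c1@1 c2@5, authorship 1...2.
After op 2 (insert('t')): buffer="etxvretb" (len 8), cursors c1@2 c2@7, authorship 11...22.
After op 3 (move_right): buffer="etxvretb" (len 8), cursors c1@3 c2@8, authorship 11...22.
After op 4 (move_left): buffer="etxvretb" (len 8), cursors c1@2 c2@7, authorship 11...22.
After op 5 (delete): buffer="exvreb" (len 6), cursors c1@1 c2@5, authorship 1...2.
After op 6 (insert('w')): buffer="ewxvrewb" (len 8), cursors c1@2 c2@7, authorship 11...22.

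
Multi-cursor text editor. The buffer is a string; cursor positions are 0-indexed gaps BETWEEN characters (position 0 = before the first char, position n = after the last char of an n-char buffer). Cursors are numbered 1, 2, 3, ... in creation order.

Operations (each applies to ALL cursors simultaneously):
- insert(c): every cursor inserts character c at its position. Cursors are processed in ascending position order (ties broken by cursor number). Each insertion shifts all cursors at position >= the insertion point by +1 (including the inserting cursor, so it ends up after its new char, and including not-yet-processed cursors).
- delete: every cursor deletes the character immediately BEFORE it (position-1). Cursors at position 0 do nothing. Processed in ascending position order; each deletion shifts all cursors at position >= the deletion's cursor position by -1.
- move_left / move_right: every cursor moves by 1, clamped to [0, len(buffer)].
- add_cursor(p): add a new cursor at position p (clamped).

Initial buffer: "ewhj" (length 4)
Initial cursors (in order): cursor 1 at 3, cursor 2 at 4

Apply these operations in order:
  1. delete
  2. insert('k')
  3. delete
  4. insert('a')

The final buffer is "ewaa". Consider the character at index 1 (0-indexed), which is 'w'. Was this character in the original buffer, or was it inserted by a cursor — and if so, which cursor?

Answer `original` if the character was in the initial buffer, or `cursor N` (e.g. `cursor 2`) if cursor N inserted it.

Answer: original

Derivation:
After op 1 (delete): buffer="ew" (len 2), cursors c1@2 c2@2, authorship ..
After op 2 (insert('k')): buffer="ewkk" (len 4), cursors c1@4 c2@4, authorship ..12
After op 3 (delete): buffer="ew" (len 2), cursors c1@2 c2@2, authorship ..
After op 4 (insert('a')): buffer="ewaa" (len 4), cursors c1@4 c2@4, authorship ..12
Authorship (.=original, N=cursor N): . . 1 2
Index 1: author = original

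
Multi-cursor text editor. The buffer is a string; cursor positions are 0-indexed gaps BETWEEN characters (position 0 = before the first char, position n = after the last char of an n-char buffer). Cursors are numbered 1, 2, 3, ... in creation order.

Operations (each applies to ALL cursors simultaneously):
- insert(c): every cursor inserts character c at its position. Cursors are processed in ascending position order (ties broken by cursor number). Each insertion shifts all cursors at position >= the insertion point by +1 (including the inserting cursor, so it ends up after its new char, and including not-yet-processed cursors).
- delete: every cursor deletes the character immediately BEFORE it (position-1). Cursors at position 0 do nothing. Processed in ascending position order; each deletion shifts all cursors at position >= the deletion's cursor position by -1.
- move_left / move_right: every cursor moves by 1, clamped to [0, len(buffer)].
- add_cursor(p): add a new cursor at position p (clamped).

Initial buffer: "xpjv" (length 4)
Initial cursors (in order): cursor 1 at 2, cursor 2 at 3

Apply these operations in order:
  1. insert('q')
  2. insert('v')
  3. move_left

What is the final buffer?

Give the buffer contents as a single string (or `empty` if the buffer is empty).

Answer: xpqvjqvv

Derivation:
After op 1 (insert('q')): buffer="xpqjqv" (len 6), cursors c1@3 c2@5, authorship ..1.2.
After op 2 (insert('v')): buffer="xpqvjqvv" (len 8), cursors c1@4 c2@7, authorship ..11.22.
After op 3 (move_left): buffer="xpqvjqvv" (len 8), cursors c1@3 c2@6, authorship ..11.22.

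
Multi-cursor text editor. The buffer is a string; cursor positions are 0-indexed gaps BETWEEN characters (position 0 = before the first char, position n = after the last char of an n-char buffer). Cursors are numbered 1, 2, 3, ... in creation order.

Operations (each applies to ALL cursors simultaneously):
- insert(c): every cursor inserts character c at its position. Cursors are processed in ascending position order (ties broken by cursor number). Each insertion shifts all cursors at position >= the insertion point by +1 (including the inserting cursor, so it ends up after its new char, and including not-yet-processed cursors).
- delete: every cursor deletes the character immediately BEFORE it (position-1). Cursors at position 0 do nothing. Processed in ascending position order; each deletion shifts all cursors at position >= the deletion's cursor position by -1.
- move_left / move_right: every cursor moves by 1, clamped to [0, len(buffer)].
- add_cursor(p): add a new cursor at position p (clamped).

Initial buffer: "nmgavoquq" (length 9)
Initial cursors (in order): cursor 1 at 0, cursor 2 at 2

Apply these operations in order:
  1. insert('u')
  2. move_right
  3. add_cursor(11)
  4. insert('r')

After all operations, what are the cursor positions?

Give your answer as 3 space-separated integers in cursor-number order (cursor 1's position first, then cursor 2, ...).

Answer: 3 7 14

Derivation:
After op 1 (insert('u')): buffer="unmugavoquq" (len 11), cursors c1@1 c2@4, authorship 1..2.......
After op 2 (move_right): buffer="unmugavoquq" (len 11), cursors c1@2 c2@5, authorship 1..2.......
After op 3 (add_cursor(11)): buffer="unmugavoquq" (len 11), cursors c1@2 c2@5 c3@11, authorship 1..2.......
After op 4 (insert('r')): buffer="unrmugravoquqr" (len 14), cursors c1@3 c2@7 c3@14, authorship 1.1.2.2......3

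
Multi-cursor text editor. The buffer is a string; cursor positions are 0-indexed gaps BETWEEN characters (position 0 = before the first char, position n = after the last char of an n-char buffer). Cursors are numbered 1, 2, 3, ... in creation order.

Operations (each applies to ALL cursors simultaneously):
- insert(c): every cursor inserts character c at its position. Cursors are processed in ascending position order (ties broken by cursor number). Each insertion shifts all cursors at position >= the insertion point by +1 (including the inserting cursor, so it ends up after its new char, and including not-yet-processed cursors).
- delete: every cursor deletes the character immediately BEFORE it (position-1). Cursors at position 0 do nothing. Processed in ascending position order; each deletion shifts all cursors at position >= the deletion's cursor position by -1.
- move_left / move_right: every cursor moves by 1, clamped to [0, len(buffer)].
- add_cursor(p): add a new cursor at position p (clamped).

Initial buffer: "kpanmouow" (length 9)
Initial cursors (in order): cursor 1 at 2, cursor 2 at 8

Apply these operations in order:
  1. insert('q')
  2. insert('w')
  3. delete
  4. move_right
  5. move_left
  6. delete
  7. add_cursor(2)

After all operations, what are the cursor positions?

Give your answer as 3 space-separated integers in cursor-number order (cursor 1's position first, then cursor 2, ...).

After op 1 (insert('q')): buffer="kpqanmouoqw" (len 11), cursors c1@3 c2@10, authorship ..1......2.
After op 2 (insert('w')): buffer="kpqwanmouoqww" (len 13), cursors c1@4 c2@12, authorship ..11......22.
After op 3 (delete): buffer="kpqanmouoqw" (len 11), cursors c1@3 c2@10, authorship ..1......2.
After op 4 (move_right): buffer="kpqanmouoqw" (len 11), cursors c1@4 c2@11, authorship ..1......2.
After op 5 (move_left): buffer="kpqanmouoqw" (len 11), cursors c1@3 c2@10, authorship ..1......2.
After op 6 (delete): buffer="kpanmouow" (len 9), cursors c1@2 c2@8, authorship .........
After op 7 (add_cursor(2)): buffer="kpanmouow" (len 9), cursors c1@2 c3@2 c2@8, authorship .........

Answer: 2 8 2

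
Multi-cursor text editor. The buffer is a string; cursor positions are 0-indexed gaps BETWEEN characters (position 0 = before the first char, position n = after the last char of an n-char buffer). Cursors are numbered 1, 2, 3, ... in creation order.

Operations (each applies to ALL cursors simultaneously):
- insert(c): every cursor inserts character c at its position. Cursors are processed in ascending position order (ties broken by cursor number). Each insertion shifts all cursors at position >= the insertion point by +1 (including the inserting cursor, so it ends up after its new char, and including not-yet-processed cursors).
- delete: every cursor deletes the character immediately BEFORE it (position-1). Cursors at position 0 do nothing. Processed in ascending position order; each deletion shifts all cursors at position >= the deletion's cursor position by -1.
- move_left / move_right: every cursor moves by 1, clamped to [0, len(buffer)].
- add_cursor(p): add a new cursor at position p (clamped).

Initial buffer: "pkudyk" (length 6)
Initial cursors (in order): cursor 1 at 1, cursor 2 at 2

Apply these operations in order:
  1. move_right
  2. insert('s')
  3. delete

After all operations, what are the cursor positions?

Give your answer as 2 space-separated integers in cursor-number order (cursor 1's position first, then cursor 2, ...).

After op 1 (move_right): buffer="pkudyk" (len 6), cursors c1@2 c2@3, authorship ......
After op 2 (insert('s')): buffer="pksusdyk" (len 8), cursors c1@3 c2@5, authorship ..1.2...
After op 3 (delete): buffer="pkudyk" (len 6), cursors c1@2 c2@3, authorship ......

Answer: 2 3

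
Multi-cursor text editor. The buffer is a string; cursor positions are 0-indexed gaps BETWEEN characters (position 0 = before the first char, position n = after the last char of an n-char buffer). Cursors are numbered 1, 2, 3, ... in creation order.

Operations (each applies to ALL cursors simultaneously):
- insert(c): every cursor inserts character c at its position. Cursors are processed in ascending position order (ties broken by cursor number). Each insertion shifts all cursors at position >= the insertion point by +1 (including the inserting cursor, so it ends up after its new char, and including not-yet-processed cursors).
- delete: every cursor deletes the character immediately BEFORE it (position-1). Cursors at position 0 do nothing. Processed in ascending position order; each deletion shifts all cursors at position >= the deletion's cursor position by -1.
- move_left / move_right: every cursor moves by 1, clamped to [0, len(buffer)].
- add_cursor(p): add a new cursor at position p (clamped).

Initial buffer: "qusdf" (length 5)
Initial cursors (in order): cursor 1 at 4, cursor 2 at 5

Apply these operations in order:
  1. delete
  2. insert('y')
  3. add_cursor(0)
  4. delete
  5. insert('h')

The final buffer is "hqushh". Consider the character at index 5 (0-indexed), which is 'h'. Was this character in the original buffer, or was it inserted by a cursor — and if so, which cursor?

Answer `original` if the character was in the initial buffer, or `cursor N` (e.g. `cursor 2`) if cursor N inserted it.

Answer: cursor 2

Derivation:
After op 1 (delete): buffer="qus" (len 3), cursors c1@3 c2@3, authorship ...
After op 2 (insert('y')): buffer="qusyy" (len 5), cursors c1@5 c2@5, authorship ...12
After op 3 (add_cursor(0)): buffer="qusyy" (len 5), cursors c3@0 c1@5 c2@5, authorship ...12
After op 4 (delete): buffer="qus" (len 3), cursors c3@0 c1@3 c2@3, authorship ...
After op 5 (insert('h')): buffer="hqushh" (len 6), cursors c3@1 c1@6 c2@6, authorship 3...12
Authorship (.=original, N=cursor N): 3 . . . 1 2
Index 5: author = 2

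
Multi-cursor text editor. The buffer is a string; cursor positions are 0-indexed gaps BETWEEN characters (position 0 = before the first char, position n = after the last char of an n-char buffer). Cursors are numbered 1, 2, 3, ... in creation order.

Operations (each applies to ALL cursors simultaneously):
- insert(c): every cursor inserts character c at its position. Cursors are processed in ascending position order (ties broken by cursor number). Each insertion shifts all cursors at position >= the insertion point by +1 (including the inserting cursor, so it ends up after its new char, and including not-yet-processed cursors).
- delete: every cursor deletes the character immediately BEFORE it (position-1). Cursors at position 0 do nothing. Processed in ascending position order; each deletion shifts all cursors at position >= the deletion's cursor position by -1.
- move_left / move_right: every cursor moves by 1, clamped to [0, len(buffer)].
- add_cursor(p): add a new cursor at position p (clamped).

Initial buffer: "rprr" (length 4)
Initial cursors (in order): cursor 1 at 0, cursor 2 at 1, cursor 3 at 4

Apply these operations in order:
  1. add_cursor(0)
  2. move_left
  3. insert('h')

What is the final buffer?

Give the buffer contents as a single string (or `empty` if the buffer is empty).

After op 1 (add_cursor(0)): buffer="rprr" (len 4), cursors c1@0 c4@0 c2@1 c3@4, authorship ....
After op 2 (move_left): buffer="rprr" (len 4), cursors c1@0 c2@0 c4@0 c3@3, authorship ....
After op 3 (insert('h')): buffer="hhhrprhr" (len 8), cursors c1@3 c2@3 c4@3 c3@7, authorship 124...3.

Answer: hhhrprhr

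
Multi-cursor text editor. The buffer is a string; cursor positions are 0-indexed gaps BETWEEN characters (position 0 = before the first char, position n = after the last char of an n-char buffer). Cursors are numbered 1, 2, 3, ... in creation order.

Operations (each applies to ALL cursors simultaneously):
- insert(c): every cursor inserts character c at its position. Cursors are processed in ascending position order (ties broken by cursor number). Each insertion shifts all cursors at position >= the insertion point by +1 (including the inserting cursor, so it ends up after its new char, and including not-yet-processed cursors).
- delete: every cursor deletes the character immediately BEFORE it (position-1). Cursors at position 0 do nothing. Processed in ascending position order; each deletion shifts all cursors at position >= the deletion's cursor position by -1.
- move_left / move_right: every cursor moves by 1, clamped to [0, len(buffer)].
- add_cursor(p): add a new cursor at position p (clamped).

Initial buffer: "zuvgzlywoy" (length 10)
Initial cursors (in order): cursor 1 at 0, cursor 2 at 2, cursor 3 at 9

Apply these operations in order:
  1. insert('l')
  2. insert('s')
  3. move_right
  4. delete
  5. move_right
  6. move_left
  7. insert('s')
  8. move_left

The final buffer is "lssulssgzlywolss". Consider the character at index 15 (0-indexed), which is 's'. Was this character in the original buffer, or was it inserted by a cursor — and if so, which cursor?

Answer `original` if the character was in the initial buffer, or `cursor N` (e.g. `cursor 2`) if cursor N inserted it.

Answer: cursor 3

Derivation:
After op 1 (insert('l')): buffer="lzulvgzlywoly" (len 13), cursors c1@1 c2@4 c3@12, authorship 1..2.......3.
After op 2 (insert('s')): buffer="lszulsvgzlywolsy" (len 16), cursors c1@2 c2@6 c3@15, authorship 11..22.......33.
After op 3 (move_right): buffer="lszulsvgzlywolsy" (len 16), cursors c1@3 c2@7 c3@16, authorship 11..22.......33.
After op 4 (delete): buffer="lsulsgzlywols" (len 13), cursors c1@2 c2@5 c3@13, authorship 11.22......33
After op 5 (move_right): buffer="lsulsgzlywols" (len 13), cursors c1@3 c2@6 c3@13, authorship 11.22......33
After op 6 (move_left): buffer="lsulsgzlywols" (len 13), cursors c1@2 c2@5 c3@12, authorship 11.22......33
After op 7 (insert('s')): buffer="lssulssgzlywolss" (len 16), cursors c1@3 c2@7 c3@15, authorship 111.222......333
After op 8 (move_left): buffer="lssulssgzlywolss" (len 16), cursors c1@2 c2@6 c3@14, authorship 111.222......333
Authorship (.=original, N=cursor N): 1 1 1 . 2 2 2 . . . . . . 3 3 3
Index 15: author = 3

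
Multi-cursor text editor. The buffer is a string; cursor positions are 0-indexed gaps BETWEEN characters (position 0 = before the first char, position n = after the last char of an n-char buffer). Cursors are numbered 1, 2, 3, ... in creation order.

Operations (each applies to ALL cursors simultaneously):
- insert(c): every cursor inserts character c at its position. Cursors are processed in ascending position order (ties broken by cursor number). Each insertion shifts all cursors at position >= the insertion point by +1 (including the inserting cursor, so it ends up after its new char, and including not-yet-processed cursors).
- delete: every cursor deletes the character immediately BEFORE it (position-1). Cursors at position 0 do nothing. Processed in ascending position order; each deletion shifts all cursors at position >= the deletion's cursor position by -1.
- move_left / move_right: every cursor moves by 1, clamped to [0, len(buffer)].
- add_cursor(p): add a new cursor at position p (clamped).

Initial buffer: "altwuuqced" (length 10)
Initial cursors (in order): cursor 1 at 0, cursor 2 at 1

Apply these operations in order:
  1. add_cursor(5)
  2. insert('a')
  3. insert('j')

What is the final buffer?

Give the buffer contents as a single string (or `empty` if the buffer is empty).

Answer: ajaajltwuajuqced

Derivation:
After op 1 (add_cursor(5)): buffer="altwuuqced" (len 10), cursors c1@0 c2@1 c3@5, authorship ..........
After op 2 (insert('a')): buffer="aaaltwuauqced" (len 13), cursors c1@1 c2@3 c3@8, authorship 1.2....3.....
After op 3 (insert('j')): buffer="ajaajltwuajuqced" (len 16), cursors c1@2 c2@5 c3@11, authorship 11.22....33.....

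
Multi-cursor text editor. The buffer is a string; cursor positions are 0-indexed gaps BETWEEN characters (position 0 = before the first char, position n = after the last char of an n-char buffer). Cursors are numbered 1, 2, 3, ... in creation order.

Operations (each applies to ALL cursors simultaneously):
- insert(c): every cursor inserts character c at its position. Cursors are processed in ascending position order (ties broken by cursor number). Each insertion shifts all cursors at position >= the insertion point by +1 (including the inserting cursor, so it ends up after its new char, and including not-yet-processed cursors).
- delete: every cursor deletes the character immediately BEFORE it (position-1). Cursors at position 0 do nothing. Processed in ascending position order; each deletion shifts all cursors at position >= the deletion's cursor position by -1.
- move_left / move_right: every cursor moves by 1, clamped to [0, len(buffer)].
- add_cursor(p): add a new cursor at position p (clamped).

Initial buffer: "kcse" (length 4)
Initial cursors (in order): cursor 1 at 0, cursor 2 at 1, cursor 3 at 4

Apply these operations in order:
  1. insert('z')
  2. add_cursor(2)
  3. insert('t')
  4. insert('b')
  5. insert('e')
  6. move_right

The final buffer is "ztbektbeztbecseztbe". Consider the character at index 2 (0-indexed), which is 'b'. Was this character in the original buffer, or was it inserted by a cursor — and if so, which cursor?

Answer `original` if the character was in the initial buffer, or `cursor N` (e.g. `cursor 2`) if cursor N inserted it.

After op 1 (insert('z')): buffer="zkzcsez" (len 7), cursors c1@1 c2@3 c3@7, authorship 1.2...3
After op 2 (add_cursor(2)): buffer="zkzcsez" (len 7), cursors c1@1 c4@2 c2@3 c3@7, authorship 1.2...3
After op 3 (insert('t')): buffer="ztktztcsezt" (len 11), cursors c1@2 c4@4 c2@6 c3@11, authorship 11.422...33
After op 4 (insert('b')): buffer="ztbktbztbcseztb" (len 15), cursors c1@3 c4@6 c2@9 c3@15, authorship 111.44222...333
After op 5 (insert('e')): buffer="ztbektbeztbecseztbe" (len 19), cursors c1@4 c4@8 c2@12 c3@19, authorship 1111.4442222...3333
After op 6 (move_right): buffer="ztbektbeztbecseztbe" (len 19), cursors c1@5 c4@9 c2@13 c3@19, authorship 1111.4442222...3333
Authorship (.=original, N=cursor N): 1 1 1 1 . 4 4 4 2 2 2 2 . . . 3 3 3 3
Index 2: author = 1

Answer: cursor 1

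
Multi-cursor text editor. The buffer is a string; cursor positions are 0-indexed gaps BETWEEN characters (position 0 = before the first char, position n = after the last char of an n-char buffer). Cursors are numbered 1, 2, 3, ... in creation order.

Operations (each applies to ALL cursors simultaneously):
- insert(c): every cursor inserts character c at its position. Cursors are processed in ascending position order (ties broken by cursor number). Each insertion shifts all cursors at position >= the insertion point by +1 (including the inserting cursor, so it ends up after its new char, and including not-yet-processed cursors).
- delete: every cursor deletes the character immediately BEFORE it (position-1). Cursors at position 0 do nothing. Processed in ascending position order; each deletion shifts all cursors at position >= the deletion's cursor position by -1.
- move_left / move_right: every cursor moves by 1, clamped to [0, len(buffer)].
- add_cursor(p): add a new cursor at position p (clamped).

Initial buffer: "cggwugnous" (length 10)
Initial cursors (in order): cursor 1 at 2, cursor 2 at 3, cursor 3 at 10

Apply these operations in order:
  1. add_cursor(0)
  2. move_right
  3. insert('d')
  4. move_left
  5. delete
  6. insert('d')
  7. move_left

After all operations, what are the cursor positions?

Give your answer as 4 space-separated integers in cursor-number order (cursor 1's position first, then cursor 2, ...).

Answer: 3 5 12 0

Derivation:
After op 1 (add_cursor(0)): buffer="cggwugnous" (len 10), cursors c4@0 c1@2 c2@3 c3@10, authorship ..........
After op 2 (move_right): buffer="cggwugnous" (len 10), cursors c4@1 c1@3 c2@4 c3@10, authorship ..........
After op 3 (insert('d')): buffer="cdggdwdugnousd" (len 14), cursors c4@2 c1@5 c2@7 c3@14, authorship .4..1.2......3
After op 4 (move_left): buffer="cdggdwdugnousd" (len 14), cursors c4@1 c1@4 c2@6 c3@13, authorship .4..1.2......3
After op 5 (delete): buffer="dgddugnoud" (len 10), cursors c4@0 c1@2 c2@3 c3@9, authorship 4.12.....3
After op 6 (insert('d')): buffer="ddgddddugnoudd" (len 14), cursors c4@1 c1@4 c2@6 c3@13, authorship 44.1122.....33
After op 7 (move_left): buffer="ddgddddugnoudd" (len 14), cursors c4@0 c1@3 c2@5 c3@12, authorship 44.1122.....33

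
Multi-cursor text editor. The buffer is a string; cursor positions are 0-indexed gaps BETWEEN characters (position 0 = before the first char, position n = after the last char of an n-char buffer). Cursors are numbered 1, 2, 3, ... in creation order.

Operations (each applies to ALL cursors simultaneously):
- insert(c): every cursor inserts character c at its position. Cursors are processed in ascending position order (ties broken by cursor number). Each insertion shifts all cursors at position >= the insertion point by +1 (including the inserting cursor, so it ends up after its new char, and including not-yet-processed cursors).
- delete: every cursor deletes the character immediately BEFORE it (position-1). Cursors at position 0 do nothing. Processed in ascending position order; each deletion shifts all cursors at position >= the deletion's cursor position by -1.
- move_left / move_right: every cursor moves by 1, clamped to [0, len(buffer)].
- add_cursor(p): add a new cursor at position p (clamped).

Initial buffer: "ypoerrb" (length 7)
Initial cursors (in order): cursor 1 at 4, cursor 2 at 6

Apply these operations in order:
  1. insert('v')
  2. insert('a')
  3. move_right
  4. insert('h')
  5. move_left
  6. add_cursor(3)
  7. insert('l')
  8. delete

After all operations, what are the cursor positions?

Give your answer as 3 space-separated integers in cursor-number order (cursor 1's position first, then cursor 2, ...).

After op 1 (insert('v')): buffer="ypoevrrvb" (len 9), cursors c1@5 c2@8, authorship ....1..2.
After op 2 (insert('a')): buffer="ypoevarrvab" (len 11), cursors c1@6 c2@10, authorship ....11..22.
After op 3 (move_right): buffer="ypoevarrvab" (len 11), cursors c1@7 c2@11, authorship ....11..22.
After op 4 (insert('h')): buffer="ypoevarhrvabh" (len 13), cursors c1@8 c2@13, authorship ....11.1.22.2
After op 5 (move_left): buffer="ypoevarhrvabh" (len 13), cursors c1@7 c2@12, authorship ....11.1.22.2
After op 6 (add_cursor(3)): buffer="ypoevarhrvabh" (len 13), cursors c3@3 c1@7 c2@12, authorship ....11.1.22.2
After op 7 (insert('l')): buffer="ypolevarlhrvablh" (len 16), cursors c3@4 c1@9 c2@15, authorship ...3.11.11.22.22
After op 8 (delete): buffer="ypoevarhrvabh" (len 13), cursors c3@3 c1@7 c2@12, authorship ....11.1.22.2

Answer: 7 12 3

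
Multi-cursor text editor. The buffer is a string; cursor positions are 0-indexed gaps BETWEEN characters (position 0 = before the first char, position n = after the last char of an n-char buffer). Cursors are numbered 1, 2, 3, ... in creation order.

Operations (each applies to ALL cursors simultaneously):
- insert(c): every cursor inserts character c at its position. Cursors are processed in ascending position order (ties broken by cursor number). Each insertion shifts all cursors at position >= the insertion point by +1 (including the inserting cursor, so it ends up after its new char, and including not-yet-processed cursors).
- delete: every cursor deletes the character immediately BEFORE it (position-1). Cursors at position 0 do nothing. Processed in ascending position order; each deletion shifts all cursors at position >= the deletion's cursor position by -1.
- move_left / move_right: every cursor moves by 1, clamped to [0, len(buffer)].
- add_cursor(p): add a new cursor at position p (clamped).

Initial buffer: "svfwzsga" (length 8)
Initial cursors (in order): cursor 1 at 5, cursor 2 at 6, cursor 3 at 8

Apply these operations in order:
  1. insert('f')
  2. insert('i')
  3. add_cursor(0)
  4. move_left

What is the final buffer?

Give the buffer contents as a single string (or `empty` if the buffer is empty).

After op 1 (insert('f')): buffer="svfwzfsfgaf" (len 11), cursors c1@6 c2@8 c3@11, authorship .....1.2..3
After op 2 (insert('i')): buffer="svfwzfisfigafi" (len 14), cursors c1@7 c2@10 c3@14, authorship .....11.22..33
After op 3 (add_cursor(0)): buffer="svfwzfisfigafi" (len 14), cursors c4@0 c1@7 c2@10 c3@14, authorship .....11.22..33
After op 4 (move_left): buffer="svfwzfisfigafi" (len 14), cursors c4@0 c1@6 c2@9 c3@13, authorship .....11.22..33

Answer: svfwzfisfigafi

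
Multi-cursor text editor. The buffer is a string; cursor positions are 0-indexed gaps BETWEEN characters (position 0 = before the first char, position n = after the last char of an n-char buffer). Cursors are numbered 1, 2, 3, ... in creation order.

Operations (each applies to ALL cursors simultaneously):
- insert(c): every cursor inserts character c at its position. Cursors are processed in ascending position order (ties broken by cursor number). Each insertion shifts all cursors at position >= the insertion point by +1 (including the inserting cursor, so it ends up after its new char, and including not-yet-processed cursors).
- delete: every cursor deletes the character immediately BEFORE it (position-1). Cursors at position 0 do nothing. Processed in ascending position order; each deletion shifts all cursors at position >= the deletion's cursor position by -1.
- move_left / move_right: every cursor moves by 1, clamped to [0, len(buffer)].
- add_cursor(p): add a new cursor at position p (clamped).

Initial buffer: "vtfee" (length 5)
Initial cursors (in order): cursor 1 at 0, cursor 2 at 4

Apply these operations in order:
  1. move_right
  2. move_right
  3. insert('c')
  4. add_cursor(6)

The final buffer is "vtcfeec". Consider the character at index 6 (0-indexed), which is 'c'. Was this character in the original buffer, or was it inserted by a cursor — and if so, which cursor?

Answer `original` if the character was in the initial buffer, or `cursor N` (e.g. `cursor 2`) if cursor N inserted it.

Answer: cursor 2

Derivation:
After op 1 (move_right): buffer="vtfee" (len 5), cursors c1@1 c2@5, authorship .....
After op 2 (move_right): buffer="vtfee" (len 5), cursors c1@2 c2@5, authorship .....
After op 3 (insert('c')): buffer="vtcfeec" (len 7), cursors c1@3 c2@7, authorship ..1...2
After op 4 (add_cursor(6)): buffer="vtcfeec" (len 7), cursors c1@3 c3@6 c2@7, authorship ..1...2
Authorship (.=original, N=cursor N): . . 1 . . . 2
Index 6: author = 2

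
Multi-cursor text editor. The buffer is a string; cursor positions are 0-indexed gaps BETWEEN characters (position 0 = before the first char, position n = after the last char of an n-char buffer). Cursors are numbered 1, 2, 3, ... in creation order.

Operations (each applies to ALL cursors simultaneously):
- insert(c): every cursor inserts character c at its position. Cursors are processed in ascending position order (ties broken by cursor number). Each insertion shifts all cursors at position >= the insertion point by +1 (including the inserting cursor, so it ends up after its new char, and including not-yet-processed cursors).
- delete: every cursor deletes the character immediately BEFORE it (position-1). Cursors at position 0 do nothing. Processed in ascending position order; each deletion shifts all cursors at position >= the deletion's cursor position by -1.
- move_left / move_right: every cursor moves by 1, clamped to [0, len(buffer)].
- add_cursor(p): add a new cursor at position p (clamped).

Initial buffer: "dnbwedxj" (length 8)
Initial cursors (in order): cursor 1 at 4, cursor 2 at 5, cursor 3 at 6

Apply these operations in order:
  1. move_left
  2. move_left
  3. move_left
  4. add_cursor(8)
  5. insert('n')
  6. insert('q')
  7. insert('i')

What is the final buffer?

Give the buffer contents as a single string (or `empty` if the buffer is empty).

After op 1 (move_left): buffer="dnbwedxj" (len 8), cursors c1@3 c2@4 c3@5, authorship ........
After op 2 (move_left): buffer="dnbwedxj" (len 8), cursors c1@2 c2@3 c3@4, authorship ........
After op 3 (move_left): buffer="dnbwedxj" (len 8), cursors c1@1 c2@2 c3@3, authorship ........
After op 4 (add_cursor(8)): buffer="dnbwedxj" (len 8), cursors c1@1 c2@2 c3@3 c4@8, authorship ........
After op 5 (insert('n')): buffer="dnnnbnwedxjn" (len 12), cursors c1@2 c2@4 c3@6 c4@12, authorship .1.2.3.....4
After op 6 (insert('q')): buffer="dnqnnqbnqwedxjnq" (len 16), cursors c1@3 c2@6 c3@9 c4@16, authorship .11.22.33.....44
After op 7 (insert('i')): buffer="dnqinnqibnqiwedxjnqi" (len 20), cursors c1@4 c2@8 c3@12 c4@20, authorship .111.222.333.....444

Answer: dnqinnqibnqiwedxjnqi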